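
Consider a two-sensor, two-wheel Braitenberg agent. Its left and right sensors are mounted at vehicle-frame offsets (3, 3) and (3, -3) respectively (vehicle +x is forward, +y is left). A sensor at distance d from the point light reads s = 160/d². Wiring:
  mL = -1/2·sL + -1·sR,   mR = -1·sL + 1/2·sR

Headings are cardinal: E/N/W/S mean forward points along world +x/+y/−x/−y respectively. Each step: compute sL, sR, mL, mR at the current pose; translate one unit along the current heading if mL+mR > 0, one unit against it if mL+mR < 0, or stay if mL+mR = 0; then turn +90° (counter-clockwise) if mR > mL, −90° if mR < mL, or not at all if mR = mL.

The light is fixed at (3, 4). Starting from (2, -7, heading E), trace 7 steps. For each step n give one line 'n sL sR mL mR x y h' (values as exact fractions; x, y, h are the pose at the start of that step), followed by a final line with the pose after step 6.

0 40/17 4/5 -168/85 -166/85 2 -7 E
1 160/89 32/13 -3888/1157 -656/1157 1 -7 N
2 16/25 80/53 -2424/1325 152/1325 1 -8 W
3 160/229 160/241 -55920/55189 -20240/55189 2 -8 S
4 40/17 4/5 -168/85 -166/85 2 -7 E
5 160/89 32/13 -3888/1157 -656/1157 1 -7 N
6 16/25 80/53 -2424/1325 152/1325 1 -8 W
final 2 -8 S

n=0: pose=(2,-7,E); sL=40/17, sR=4/5; mL=-168/85, mR=-166/85; mL+mR=-334/85 → advance -1; mR−mL=2/85 → turn +1·90°
n=1: pose=(1,-7,N); sL=160/89, sR=32/13; mL=-3888/1157, mR=-656/1157; mL+mR=-4544/1157 → advance -1; mR−mL=3232/1157 → turn +1·90°
n=2: pose=(1,-8,W); sL=16/25, sR=80/53; mL=-2424/1325, mR=152/1325; mL+mR=-2272/1325 → advance -1; mR−mL=2576/1325 → turn +1·90°
n=3: pose=(2,-8,S); sL=160/229, sR=160/241; mL=-55920/55189, mR=-20240/55189; mL+mR=-76160/55189 → advance -1; mR−mL=35680/55189 → turn +1·90°
n=4: pose=(2,-7,E); sL=40/17, sR=4/5; mL=-168/85, mR=-166/85; mL+mR=-334/85 → advance -1; mR−mL=2/85 → turn +1·90°
n=5: pose=(1,-7,N); sL=160/89, sR=32/13; mL=-3888/1157, mR=-656/1157; mL+mR=-4544/1157 → advance -1; mR−mL=3232/1157 → turn +1·90°
n=6: pose=(1,-8,W); sL=16/25, sR=80/53; mL=-2424/1325, mR=152/1325; mL+mR=-2272/1325 → advance -1; mR−mL=2576/1325 → turn +1·90°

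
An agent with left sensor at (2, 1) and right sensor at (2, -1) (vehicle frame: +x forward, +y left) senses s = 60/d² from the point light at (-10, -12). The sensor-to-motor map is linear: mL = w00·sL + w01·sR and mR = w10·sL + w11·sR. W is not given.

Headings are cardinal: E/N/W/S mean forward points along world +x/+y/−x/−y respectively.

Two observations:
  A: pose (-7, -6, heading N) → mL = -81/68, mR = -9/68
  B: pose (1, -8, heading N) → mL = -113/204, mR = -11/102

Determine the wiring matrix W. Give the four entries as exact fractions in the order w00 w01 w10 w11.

obs A: pose=(-7,-6,N) → sL=15/17, sR=3/4, mL=-81/68, mR=-9/68
obs B: pose=(1,-8,N) → sL=15/34, sR=1/3, mL=-113/204, mR=-11/102
sensor matrix S = [[15/17, 3/4], [15/34, 1/3]]; det S = -5/136
solve [mL_A; mL_B] = S·[w00; w01] and [mR_A; mR_B] = S·[w10; w11]:
  w00 = -1/2, w01 = -1, w10 = -1, w11 = 1

-1/2 -1 -1 1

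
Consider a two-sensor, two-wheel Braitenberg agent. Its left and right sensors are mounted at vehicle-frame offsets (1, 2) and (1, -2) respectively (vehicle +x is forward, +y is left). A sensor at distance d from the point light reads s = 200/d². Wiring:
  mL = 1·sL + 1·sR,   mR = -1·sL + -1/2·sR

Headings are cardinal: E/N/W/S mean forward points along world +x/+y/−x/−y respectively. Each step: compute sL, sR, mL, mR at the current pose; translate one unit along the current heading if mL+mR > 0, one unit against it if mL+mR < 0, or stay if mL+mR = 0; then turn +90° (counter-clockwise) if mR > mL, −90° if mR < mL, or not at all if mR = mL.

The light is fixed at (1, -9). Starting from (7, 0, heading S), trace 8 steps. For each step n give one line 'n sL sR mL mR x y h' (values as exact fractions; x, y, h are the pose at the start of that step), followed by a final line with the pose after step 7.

n=0: pose=(7,0,S); sL=25/16, sR=5/2; mL=65/16, mR=-45/16; mL+mR=5/4 → advance +1; mR−mL=-55/8 → turn -1·90°
n=1: pose=(7,-1,W); sL=200/61, sR=8/5; mL=1488/305, mR=-1244/305; mL+mR=4/5 → advance +1; mR−mL=-2732/305 → turn -1·90°
n=2: pose=(6,-1,N); sL=20/9, sR=20/13; mL=440/117, mR=-350/117; mL+mR=10/13 → advance +1; mR−mL=-790/117 → turn -1·90°
n=3: pose=(6,0,E); sL=200/157, sR=40/17; mL=9680/2669, mR=-6540/2669; mL+mR=20/17 → advance +1; mR−mL=-16220/2669 → turn -1·90°
n=4: pose=(7,0,S); sL=25/16, sR=5/2; mL=65/16, mR=-45/16; mL+mR=5/4 → advance +1; mR−mL=-55/8 → turn -1·90°
n=5: pose=(7,-1,W); sL=200/61, sR=8/5; mL=1488/305, mR=-1244/305; mL+mR=4/5 → advance +1; mR−mL=-2732/305 → turn -1·90°
n=6: pose=(6,-1,N); sL=20/9, sR=20/13; mL=440/117, mR=-350/117; mL+mR=10/13 → advance +1; mR−mL=-790/117 → turn -1·90°
n=7: pose=(6,0,E); sL=200/157, sR=40/17; mL=9680/2669, mR=-6540/2669; mL+mR=20/17 → advance +1; mR−mL=-16220/2669 → turn -1·90°

0 25/16 5/2 65/16 -45/16 7 0 S
1 200/61 8/5 1488/305 -1244/305 7 -1 W
2 20/9 20/13 440/117 -350/117 6 -1 N
3 200/157 40/17 9680/2669 -6540/2669 6 0 E
4 25/16 5/2 65/16 -45/16 7 0 S
5 200/61 8/5 1488/305 -1244/305 7 -1 W
6 20/9 20/13 440/117 -350/117 6 -1 N
7 200/157 40/17 9680/2669 -6540/2669 6 0 E
final 7 0 S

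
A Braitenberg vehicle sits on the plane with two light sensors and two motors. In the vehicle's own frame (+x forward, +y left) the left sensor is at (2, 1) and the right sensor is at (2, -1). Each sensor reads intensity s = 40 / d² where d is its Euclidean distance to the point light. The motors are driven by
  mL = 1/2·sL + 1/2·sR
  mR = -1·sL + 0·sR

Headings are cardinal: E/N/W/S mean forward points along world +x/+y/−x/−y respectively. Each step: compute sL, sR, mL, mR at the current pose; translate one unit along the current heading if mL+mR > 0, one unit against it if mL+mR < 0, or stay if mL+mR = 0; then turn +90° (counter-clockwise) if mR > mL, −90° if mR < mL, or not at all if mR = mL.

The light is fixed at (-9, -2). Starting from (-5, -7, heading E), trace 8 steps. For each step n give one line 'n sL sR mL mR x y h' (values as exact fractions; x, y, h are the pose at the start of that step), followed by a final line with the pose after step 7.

n=0: pose=(-5,-7,E); sL=10/13, sR=5/9; mL=155/234, mR=-10/13; mL+mR=-25/234 → advance -1; mR−mL=-335/234 → turn -1·90°
n=1: pose=(-6,-7,S); sL=8/13, sR=40/53; mL=472/689, mR=-8/13; mL+mR=48/689 → advance +1; mR−mL=-896/689 → turn -1·90°
n=2: pose=(-6,-8,W); sL=4/5, sR=20/13; mL=76/65, mR=-4/5; mL+mR=24/65 → advance +1; mR−mL=-128/65 → turn -1·90°
n=3: pose=(-7,-8,N); sL=40/17, sR=8/5; mL=168/85, mR=-40/17; mL+mR=-32/85 → advance -1; mR−mL=-368/85 → turn -1·90°
n=4: pose=(-7,-9,E); sL=10/13, sR=1/2; mL=33/52, mR=-10/13; mL+mR=-7/52 → advance -1; mR−mL=-73/52 → turn -1·90°
n=5: pose=(-8,-9,S); sL=8/17, sR=40/81; mL=664/1377, mR=-8/17; mL+mR=16/1377 → advance +1; mR−mL=-1312/1377 → turn -1·90°
n=6: pose=(-8,-10,W); sL=20/41, sR=4/5; mL=132/205, mR=-20/41; mL+mR=32/205 → advance +1; mR−mL=-232/205 → turn -1·90°
n=7: pose=(-9,-10,N); sL=40/37, sR=40/37; mL=40/37, mR=-40/37; mL+mR=0 → advance +0; mR−mL=-80/37 → turn -1·90°

0 10/13 5/9 155/234 -10/13 -5 -7 E
1 8/13 40/53 472/689 -8/13 -6 -7 S
2 4/5 20/13 76/65 -4/5 -6 -8 W
3 40/17 8/5 168/85 -40/17 -7 -8 N
4 10/13 1/2 33/52 -10/13 -7 -9 E
5 8/17 40/81 664/1377 -8/17 -8 -9 S
6 20/41 4/5 132/205 -20/41 -8 -10 W
7 40/37 40/37 40/37 -40/37 -9 -10 N
final -9 -10 E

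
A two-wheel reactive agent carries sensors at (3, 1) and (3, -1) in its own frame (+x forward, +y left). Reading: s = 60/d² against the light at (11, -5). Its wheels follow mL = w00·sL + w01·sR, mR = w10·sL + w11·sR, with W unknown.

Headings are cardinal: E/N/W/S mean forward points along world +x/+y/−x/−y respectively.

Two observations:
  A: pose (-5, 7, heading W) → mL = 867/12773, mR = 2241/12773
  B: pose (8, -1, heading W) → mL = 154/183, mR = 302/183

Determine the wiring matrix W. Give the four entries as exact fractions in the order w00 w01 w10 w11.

1 -1/2 1/2 1

obs A: pose=(-5,7,W) → sL=30/241, sR=6/53, mL=867/12773, mR=2241/12773
obs B: pose=(8,-1,W) → sL=4/3, sR=60/61, mL=154/183, mR=302/183
sensor matrix S = [[30/241, 6/53], [4/3, 60/61]]; det S = -22208/779153
solve [mL_A; mL_B] = S·[w00; w01] and [mR_A; mR_B] = S·[w10; w11]:
  w00 = 1, w01 = -1/2, w10 = 1/2, w11 = 1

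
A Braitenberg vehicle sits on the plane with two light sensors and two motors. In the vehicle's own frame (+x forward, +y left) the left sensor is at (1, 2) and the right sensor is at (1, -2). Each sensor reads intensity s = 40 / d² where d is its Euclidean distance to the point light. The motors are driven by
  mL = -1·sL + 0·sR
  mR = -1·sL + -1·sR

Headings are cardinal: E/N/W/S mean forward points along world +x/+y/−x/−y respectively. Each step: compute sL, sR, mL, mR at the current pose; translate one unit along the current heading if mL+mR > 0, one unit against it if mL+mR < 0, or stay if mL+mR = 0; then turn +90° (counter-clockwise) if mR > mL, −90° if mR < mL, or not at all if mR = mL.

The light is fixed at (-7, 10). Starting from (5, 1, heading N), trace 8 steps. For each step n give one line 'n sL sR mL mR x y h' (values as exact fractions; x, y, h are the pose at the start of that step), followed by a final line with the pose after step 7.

n=0: pose=(5,1,N); sL=10/41, sR=2/13; mL=-10/41, mR=-212/533; mL+mR=-342/533 → advance -1; mR−mL=-2/13 → turn -1·90°
n=1: pose=(5,0,E); sL=40/233, sR=40/313; mL=-40/233, mR=-21840/72929; mL+mR=-34360/72929 → advance -1; mR−mL=-40/313 → turn -1·90°
n=2: pose=(4,0,S); sL=4/29, sR=20/101; mL=-4/29, mR=-984/2929; mL+mR=-1388/2929 → advance -1; mR−mL=-20/101 → turn -1·90°
n=3: pose=(4,1,W); sL=40/221, sR=40/149; mL=-40/221, mR=-14800/32929; mL+mR=-20760/32929 → advance -1; mR−mL=-40/149 → turn -1·90°
n=4: pose=(5,1,N); sL=10/41, sR=2/13; mL=-10/41, mR=-212/533; mL+mR=-342/533 → advance -1; mR−mL=-2/13 → turn -1·90°
n=5: pose=(5,0,E); sL=40/233, sR=40/313; mL=-40/233, mR=-21840/72929; mL+mR=-34360/72929 → advance -1; mR−mL=-40/313 → turn -1·90°
n=6: pose=(4,0,S); sL=4/29, sR=20/101; mL=-4/29, mR=-984/2929; mL+mR=-1388/2929 → advance -1; mR−mL=-20/101 → turn -1·90°
n=7: pose=(4,1,W); sL=40/221, sR=40/149; mL=-40/221, mR=-14800/32929; mL+mR=-20760/32929 → advance -1; mR−mL=-40/149 → turn -1·90°

0 10/41 2/13 -10/41 -212/533 5 1 N
1 40/233 40/313 -40/233 -21840/72929 5 0 E
2 4/29 20/101 -4/29 -984/2929 4 0 S
3 40/221 40/149 -40/221 -14800/32929 4 1 W
4 10/41 2/13 -10/41 -212/533 5 1 N
5 40/233 40/313 -40/233 -21840/72929 5 0 E
6 4/29 20/101 -4/29 -984/2929 4 0 S
7 40/221 40/149 -40/221 -14800/32929 4 1 W
final 5 1 N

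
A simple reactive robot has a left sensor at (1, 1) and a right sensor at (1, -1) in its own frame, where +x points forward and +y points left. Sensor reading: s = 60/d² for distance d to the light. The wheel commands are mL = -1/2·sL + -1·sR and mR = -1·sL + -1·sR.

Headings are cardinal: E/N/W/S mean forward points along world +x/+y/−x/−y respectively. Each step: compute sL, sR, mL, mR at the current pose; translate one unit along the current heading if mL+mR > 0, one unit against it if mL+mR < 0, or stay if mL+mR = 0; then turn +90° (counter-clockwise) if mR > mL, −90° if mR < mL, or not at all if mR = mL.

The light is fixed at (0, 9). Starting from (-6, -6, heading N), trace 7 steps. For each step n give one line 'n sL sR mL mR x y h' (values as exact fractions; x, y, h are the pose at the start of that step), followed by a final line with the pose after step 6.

n=0: pose=(-6,-6,N); sL=12/49, sR=60/221; mL=-4266/10829, mR=-5592/10829; mL+mR=-9858/10829 → advance -1; mR−mL=-6/49 → turn -1·90°
n=1: pose=(-6,-7,E); sL=6/25, sR=30/157; mL=-1221/3925, mR=-1692/3925; mL+mR=-2913/3925 → advance -1; mR−mL=-3/25 → turn -1·90°
n=2: pose=(-7,-7,S); sL=12/65, sR=60/353; mL=-6018/22945, mR=-8136/22945; mL+mR=-14154/22945 → advance -1; mR−mL=-6/65 → turn -1·90°
n=3: pose=(-7,-6,W); sL=3/16, sR=3/13; mL=-135/416, mR=-87/208; mL+mR=-309/416 → advance -1; mR−mL=-3/32 → turn -1·90°
n=4: pose=(-6,-6,N); sL=12/49, sR=60/221; mL=-4266/10829, mR=-5592/10829; mL+mR=-9858/10829 → advance -1; mR−mL=-6/49 → turn -1·90°
n=5: pose=(-6,-7,E); sL=6/25, sR=30/157; mL=-1221/3925, mR=-1692/3925; mL+mR=-2913/3925 → advance -1; mR−mL=-3/25 → turn -1·90°
n=6: pose=(-7,-7,S); sL=12/65, sR=60/353; mL=-6018/22945, mR=-8136/22945; mL+mR=-14154/22945 → advance -1; mR−mL=-6/65 → turn -1·90°

0 12/49 60/221 -4266/10829 -5592/10829 -6 -6 N
1 6/25 30/157 -1221/3925 -1692/3925 -6 -7 E
2 12/65 60/353 -6018/22945 -8136/22945 -7 -7 S
3 3/16 3/13 -135/416 -87/208 -7 -6 W
4 12/49 60/221 -4266/10829 -5592/10829 -6 -6 N
5 6/25 30/157 -1221/3925 -1692/3925 -6 -7 E
6 12/65 60/353 -6018/22945 -8136/22945 -7 -7 S
final -7 -6 W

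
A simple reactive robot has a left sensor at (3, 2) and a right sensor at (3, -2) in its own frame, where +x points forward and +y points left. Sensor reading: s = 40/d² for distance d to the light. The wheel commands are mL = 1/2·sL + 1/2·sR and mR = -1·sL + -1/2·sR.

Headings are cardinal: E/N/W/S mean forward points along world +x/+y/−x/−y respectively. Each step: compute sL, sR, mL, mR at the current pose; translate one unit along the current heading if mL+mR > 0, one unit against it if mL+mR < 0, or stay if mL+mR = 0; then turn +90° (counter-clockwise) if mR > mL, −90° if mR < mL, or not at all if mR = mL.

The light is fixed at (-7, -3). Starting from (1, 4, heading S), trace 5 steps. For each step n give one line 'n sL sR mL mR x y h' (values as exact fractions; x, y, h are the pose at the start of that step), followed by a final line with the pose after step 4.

0 10/29 10/13 210/377 -275/377 1 4 S
1 40/61 8/25 744/1525 -1244/1525 1 5 W
2 4/17 20/121 412/2057 -654/2057 2 5 N
3 8/45 40/169 1576/7605 -2252/7605 2 4 E
4 10/29 10/13 210/377 -275/377 1 4 S
final 1 5 W

n=0: pose=(1,4,S); sL=10/29, sR=10/13; mL=210/377, mR=-275/377; mL+mR=-5/29 → advance -1; mR−mL=-485/377 → turn -1·90°
n=1: pose=(1,5,W); sL=40/61, sR=8/25; mL=744/1525, mR=-1244/1525; mL+mR=-20/61 → advance -1; mR−mL=-1988/1525 → turn -1·90°
n=2: pose=(2,5,N); sL=4/17, sR=20/121; mL=412/2057, mR=-654/2057; mL+mR=-2/17 → advance -1; mR−mL=-1066/2057 → turn -1·90°
n=3: pose=(2,4,E); sL=8/45, sR=40/169; mL=1576/7605, mR=-2252/7605; mL+mR=-4/45 → advance -1; mR−mL=-1276/2535 → turn -1·90°
n=4: pose=(1,4,S); sL=10/29, sR=10/13; mL=210/377, mR=-275/377; mL+mR=-5/29 → advance -1; mR−mL=-485/377 → turn -1·90°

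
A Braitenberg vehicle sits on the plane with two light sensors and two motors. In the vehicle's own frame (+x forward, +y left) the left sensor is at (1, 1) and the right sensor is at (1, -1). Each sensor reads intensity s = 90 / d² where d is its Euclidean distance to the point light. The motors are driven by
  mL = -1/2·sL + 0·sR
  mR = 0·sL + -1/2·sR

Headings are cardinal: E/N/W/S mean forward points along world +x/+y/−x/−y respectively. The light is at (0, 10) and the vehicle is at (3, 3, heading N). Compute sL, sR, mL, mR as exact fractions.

left sensor world pos  = (2, 4); dL² = 40
right sensor world pos = (4, 4); dR² = 52
sL = 90/40 = 9/4
sR = 90/52 = 45/26
mL = -1/2·sL + 0·sR = -9/8
mR = 0·sL + -1/2·sR = -45/52

9/4 45/26 -9/8 -45/52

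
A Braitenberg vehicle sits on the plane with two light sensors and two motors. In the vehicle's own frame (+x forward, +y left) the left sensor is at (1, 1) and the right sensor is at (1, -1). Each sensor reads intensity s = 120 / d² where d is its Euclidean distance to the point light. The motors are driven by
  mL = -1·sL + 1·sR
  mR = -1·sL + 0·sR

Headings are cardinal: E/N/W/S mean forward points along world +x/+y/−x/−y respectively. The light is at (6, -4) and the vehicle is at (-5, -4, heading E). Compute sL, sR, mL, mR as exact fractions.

left sensor world pos  = (-4, -3); dL² = 101
right sensor world pos = (-4, -5); dR² = 101
sL = 120/101 = 120/101
sR = 120/101 = 120/101
mL = -1·sL + 1·sR = 0
mR = -1·sL + 0·sR = -120/101

120/101 120/101 0 -120/101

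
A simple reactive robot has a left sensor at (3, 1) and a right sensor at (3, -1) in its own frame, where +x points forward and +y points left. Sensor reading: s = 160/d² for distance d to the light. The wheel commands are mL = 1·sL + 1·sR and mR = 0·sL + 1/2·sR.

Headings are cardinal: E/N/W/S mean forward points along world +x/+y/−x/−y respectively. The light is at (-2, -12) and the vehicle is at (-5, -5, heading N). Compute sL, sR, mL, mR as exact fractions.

left sensor world pos  = (-6, -2); dL² = 116
right sensor world pos = (-4, -2); dR² = 104
sL = 160/116 = 40/29
sR = 160/104 = 20/13
mL = 1·sL + 1·sR = 1100/377
mR = 0·sL + 1/2·sR = 10/13

40/29 20/13 1100/377 10/13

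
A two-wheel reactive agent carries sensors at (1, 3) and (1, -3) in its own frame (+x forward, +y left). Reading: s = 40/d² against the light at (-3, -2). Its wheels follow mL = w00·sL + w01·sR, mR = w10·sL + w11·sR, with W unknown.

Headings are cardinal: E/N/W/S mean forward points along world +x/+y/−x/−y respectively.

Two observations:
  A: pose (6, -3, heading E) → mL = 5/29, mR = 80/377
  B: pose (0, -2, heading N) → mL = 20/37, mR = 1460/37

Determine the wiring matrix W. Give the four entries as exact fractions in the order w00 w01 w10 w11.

0 1/2 1 -1/2

obs A: pose=(6,-3,E) → sL=5/13, sR=10/29, mL=5/29, mR=80/377
obs B: pose=(0,-2,N) → sL=40, sR=40/37, mL=20/37, mR=1460/37
sensor matrix S = [[5/13, 10/29], [40, 40/37]]; det S = -186600/13949
solve [mL_A; mL_B] = S·[w00; w01] and [mR_A; mR_B] = S·[w10; w11]:
  w00 = 0, w01 = 1/2, w10 = 1, w11 = -1/2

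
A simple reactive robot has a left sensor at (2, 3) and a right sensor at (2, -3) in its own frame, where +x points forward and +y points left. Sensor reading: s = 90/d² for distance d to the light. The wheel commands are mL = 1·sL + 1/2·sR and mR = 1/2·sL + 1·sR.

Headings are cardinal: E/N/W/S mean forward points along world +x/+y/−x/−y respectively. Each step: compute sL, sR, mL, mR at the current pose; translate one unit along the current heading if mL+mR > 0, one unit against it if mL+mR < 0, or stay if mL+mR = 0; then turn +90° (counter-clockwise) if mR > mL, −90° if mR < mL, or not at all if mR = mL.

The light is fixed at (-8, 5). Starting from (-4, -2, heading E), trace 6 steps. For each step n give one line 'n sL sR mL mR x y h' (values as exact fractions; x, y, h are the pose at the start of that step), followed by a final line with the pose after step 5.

0 45/26 45/68 3645/1768 675/442 -4 -2 E
1 18/29 18/17 567/493 675/493 -3 -2 S
2 45/37 9/17 1863/1258 1431/1258 -3 -3 E
3 90/181 90/109 17955/19729 21195/19729 -2 -3 S
4 9/10 45/104 1161/1040 459/520 -2 -4 E
5 90/221 90/137 22275/30277 26055/30277 -1 -4 S
final -1 -5 E

n=0: pose=(-4,-2,E); sL=45/26, sR=45/68; mL=3645/1768, mR=675/442; mL+mR=6345/1768 → advance +1; mR−mL=-945/1768 → turn -1·90°
n=1: pose=(-3,-2,S); sL=18/29, sR=18/17; mL=567/493, mR=675/493; mL+mR=1242/493 → advance +1; mR−mL=108/493 → turn +1·90°
n=2: pose=(-3,-3,E); sL=45/37, sR=9/17; mL=1863/1258, mR=1431/1258; mL+mR=1647/629 → advance +1; mR−mL=-216/629 → turn -1·90°
n=3: pose=(-2,-3,S); sL=90/181, sR=90/109; mL=17955/19729, mR=21195/19729; mL+mR=39150/19729 → advance +1; mR−mL=3240/19729 → turn +1·90°
n=4: pose=(-2,-4,E); sL=9/10, sR=45/104; mL=1161/1040, mR=459/520; mL+mR=2079/1040 → advance +1; mR−mL=-243/1040 → turn -1·90°
n=5: pose=(-1,-4,S); sL=90/221, sR=90/137; mL=22275/30277, mR=26055/30277; mL+mR=48330/30277 → advance +1; mR−mL=3780/30277 → turn +1·90°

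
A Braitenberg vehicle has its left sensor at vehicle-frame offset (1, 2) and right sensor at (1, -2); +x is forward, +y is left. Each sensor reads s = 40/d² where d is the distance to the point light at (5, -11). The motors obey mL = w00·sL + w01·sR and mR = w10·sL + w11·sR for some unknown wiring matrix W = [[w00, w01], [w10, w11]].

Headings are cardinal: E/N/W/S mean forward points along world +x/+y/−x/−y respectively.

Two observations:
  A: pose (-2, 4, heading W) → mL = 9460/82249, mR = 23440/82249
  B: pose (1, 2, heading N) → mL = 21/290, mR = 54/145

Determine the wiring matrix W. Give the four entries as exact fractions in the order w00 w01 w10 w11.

1 -1/2 1 1

obs A: pose=(-2,4,W) → sL=40/233, sR=40/353, mL=9460/82249, mR=23440/82249
obs B: pose=(1,2,N) → sL=5/29, sR=1/5, mL=21/290, mR=54/145
sensor matrix S = [[40/233, 40/353], [5/29, 1/5]]; det S = 35296/2385221
solve [mL_A; mL_B] = S·[w00; w01] and [mR_A; mR_B] = S·[w10; w11]:
  w00 = 1, w01 = -1/2, w10 = 1, w11 = 1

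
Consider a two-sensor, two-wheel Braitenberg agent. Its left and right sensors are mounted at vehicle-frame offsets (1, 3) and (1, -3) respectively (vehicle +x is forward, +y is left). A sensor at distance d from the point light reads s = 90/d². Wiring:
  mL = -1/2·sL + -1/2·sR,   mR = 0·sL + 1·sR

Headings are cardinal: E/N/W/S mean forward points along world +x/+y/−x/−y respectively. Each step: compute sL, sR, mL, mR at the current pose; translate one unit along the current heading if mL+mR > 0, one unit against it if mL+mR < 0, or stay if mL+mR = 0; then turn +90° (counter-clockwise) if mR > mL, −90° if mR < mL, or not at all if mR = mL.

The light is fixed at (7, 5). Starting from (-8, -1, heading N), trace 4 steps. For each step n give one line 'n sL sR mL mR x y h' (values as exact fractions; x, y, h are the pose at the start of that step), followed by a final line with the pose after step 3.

n=0: pose=(-8,-1,N); sL=90/349, sR=90/169; mL=-23310/58981, mR=90/169; mL+mR=8100/58981 → advance +1; mR−mL=54720/58981 → turn +1·90°
n=1: pose=(-8,0,W); sL=9/32, sR=9/26; mL=-261/832, mR=9/26; mL+mR=27/832 → advance +1; mR−mL=549/832 → turn +1·90°
n=2: pose=(-9,0,S); sL=18/41, sR=90/397; mL=-5418/16277, mR=90/397; mL+mR=-1728/16277 → advance -1; mR−mL=9108/16277 → turn +1·90°
n=3: pose=(-9,1,E); sL=45/113, sR=45/137; mL=-5625/15481, mR=45/137; mL+mR=-540/15481 → advance -1; mR−mL=10710/15481 → turn +1·90°

0 90/349 90/169 -23310/58981 90/169 -8 -1 N
1 9/32 9/26 -261/832 9/26 -8 0 W
2 18/41 90/397 -5418/16277 90/397 -9 0 S
3 45/113 45/137 -5625/15481 45/137 -9 1 E
final -10 1 N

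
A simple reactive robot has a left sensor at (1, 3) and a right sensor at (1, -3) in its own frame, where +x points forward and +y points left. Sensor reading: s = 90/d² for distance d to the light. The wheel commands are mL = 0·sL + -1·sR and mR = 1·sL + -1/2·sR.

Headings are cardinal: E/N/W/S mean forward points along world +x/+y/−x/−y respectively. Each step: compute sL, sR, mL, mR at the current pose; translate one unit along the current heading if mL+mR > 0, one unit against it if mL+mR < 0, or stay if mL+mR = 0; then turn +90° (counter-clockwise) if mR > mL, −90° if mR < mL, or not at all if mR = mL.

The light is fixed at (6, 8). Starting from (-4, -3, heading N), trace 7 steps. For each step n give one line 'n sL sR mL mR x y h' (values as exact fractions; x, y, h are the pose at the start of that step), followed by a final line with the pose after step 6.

0 90/269 90/149 -90/149 1305/40081 -4 -3 N
1 45/173 45/101 -45/101 1305/34946 -4 -4 W
2 18/41 90/313 -90/313 3789/12833 -3 -4 S
3 45/82 9/32 -9/32 1071/2624 -3 -5 E
4 18/53 90/169 -90/169 657/8957 -2 -5 N
5 9/37 45/101 -45/101 153/7474 -2 -6 W
6 90/241 18/65 -18/65 3681/15665 -1 -6 S
final -1 -5 E

n=0: pose=(-4,-3,N); sL=90/269, sR=90/149; mL=-90/149, mR=1305/40081; mL+mR=-22905/40081 → advance -1; mR−mL=25515/40081 → turn +1·90°
n=1: pose=(-4,-4,W); sL=45/173, sR=45/101; mL=-45/101, mR=1305/34946; mL+mR=-14265/34946 → advance -1; mR−mL=16875/34946 → turn +1·90°
n=2: pose=(-3,-4,S); sL=18/41, sR=90/313; mL=-90/313, mR=3789/12833; mL+mR=99/12833 → advance +1; mR−mL=7479/12833 → turn +1·90°
n=3: pose=(-3,-5,E); sL=45/82, sR=9/32; mL=-9/32, mR=1071/2624; mL+mR=333/2624 → advance +1; mR−mL=1809/2624 → turn +1·90°
n=4: pose=(-2,-5,N); sL=18/53, sR=90/169; mL=-90/169, mR=657/8957; mL+mR=-4113/8957 → advance -1; mR−mL=5427/8957 → turn +1·90°
n=5: pose=(-2,-6,W); sL=9/37, sR=45/101; mL=-45/101, mR=153/7474; mL+mR=-3177/7474 → advance -1; mR−mL=3483/7474 → turn +1·90°
n=6: pose=(-1,-6,S); sL=90/241, sR=18/65; mL=-18/65, mR=3681/15665; mL+mR=-657/15665 → advance -1; mR−mL=8019/15665 → turn +1·90°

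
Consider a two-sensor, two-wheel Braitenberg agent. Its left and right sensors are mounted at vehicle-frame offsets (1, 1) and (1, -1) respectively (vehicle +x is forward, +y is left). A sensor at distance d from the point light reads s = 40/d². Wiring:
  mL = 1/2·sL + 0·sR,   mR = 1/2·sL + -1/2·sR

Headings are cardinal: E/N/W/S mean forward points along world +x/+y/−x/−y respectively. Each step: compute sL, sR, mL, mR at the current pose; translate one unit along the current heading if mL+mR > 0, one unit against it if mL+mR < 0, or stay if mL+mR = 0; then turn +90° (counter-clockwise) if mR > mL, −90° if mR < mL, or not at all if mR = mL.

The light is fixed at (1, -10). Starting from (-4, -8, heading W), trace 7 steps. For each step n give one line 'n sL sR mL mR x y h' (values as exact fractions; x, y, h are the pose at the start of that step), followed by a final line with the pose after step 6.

n=0: pose=(-4,-8,W); sL=40/37, sR=8/9; mL=20/37, mR=32/333; mL+mR=212/333 → advance +1; mR−mL=-4/9 → turn -1·90°
n=1: pose=(-5,-8,N); sL=20/29, sR=20/17; mL=10/29, mR=-120/493; mL+mR=50/493 → advance +1; mR−mL=-10/17 → turn -1·90°
n=2: pose=(-5,-7,E); sL=40/41, sR=40/29; mL=20/41, mR=-240/1189; mL+mR=340/1189 → advance +1; mR−mL=-20/29 → turn -1·90°
n=3: pose=(-4,-7,S); sL=2, sR=1; mL=1, mR=1/2; mL+mR=3/2 → advance +1; mR−mL=-1/2 → turn -1·90°
n=4: pose=(-4,-8,W); sL=40/37, sR=8/9; mL=20/37, mR=32/333; mL+mR=212/333 → advance +1; mR−mL=-4/9 → turn -1·90°
n=5: pose=(-5,-8,N); sL=20/29, sR=20/17; mL=10/29, mR=-120/493; mL+mR=50/493 → advance +1; mR−mL=-10/17 → turn -1·90°
n=6: pose=(-5,-7,E); sL=40/41, sR=40/29; mL=20/41, mR=-240/1189; mL+mR=340/1189 → advance +1; mR−mL=-20/29 → turn -1·90°

0 40/37 8/9 20/37 32/333 -4 -8 W
1 20/29 20/17 10/29 -120/493 -5 -8 N
2 40/41 40/29 20/41 -240/1189 -5 -7 E
3 2 1 1 1/2 -4 -7 S
4 40/37 8/9 20/37 32/333 -4 -8 W
5 20/29 20/17 10/29 -120/493 -5 -8 N
6 40/41 40/29 20/41 -240/1189 -5 -7 E
final -4 -7 S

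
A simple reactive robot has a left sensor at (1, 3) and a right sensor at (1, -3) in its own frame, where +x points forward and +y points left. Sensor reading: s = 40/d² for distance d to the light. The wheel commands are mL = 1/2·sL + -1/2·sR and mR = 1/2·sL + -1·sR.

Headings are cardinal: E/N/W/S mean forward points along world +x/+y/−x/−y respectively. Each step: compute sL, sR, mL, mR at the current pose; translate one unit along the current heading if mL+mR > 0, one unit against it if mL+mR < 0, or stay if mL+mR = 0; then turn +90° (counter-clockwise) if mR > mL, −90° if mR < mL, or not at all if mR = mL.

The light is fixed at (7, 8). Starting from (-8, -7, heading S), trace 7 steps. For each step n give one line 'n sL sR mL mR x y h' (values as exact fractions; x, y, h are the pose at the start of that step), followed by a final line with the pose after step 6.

n=0: pose=(-8,-7,S); sL=1/10, sR=2/29; mL=9/580, mR=-11/580; mL+mR=-1/290 → advance -1; mR−mL=-1/29 → turn -1·90°
n=1: pose=(-8,-6,W); sL=8/109, sR=40/377; mL=-672/41093, mR=-2852/41093; mL+mR=-3524/41093 → advance -1; mR−mL=-20/377 → turn -1·90°
n=2: pose=(-7,-6,N); sL=20/229, sR=4/29; mL=-168/6641, mR=-626/6641; mL+mR=-794/6641 → advance -1; mR−mL=-2/29 → turn -1·90°
n=3: pose=(-7,-7,E); sL=40/313, sR=40/493; mL=3600/154309, mR=-2660/154309; mL+mR=940/154309 → advance +1; mR−mL=-20/493 → turn -1·90°
n=4: pose=(-6,-7,S); sL=10/89, sR=5/64; mL=195/11392, mR=-125/5696; mL+mR=-55/11392 → advance -1; mR−mL=-5/128 → turn -1·90°
n=5: pose=(-6,-6,W); sL=8/97, sR=40/317; mL=-672/30749, mR=-2612/30749; mL+mR=-3284/30749 → advance -1; mR−mL=-20/317 → turn -1·90°
n=6: pose=(-5,-6,N); sL=20/197, sR=4/25; mL=-144/4925, mR=-538/4925; mL+mR=-682/4925 → advance -1; mR−mL=-2/25 → turn -1·90°

0 1/10 2/29 9/580 -11/580 -8 -7 S
1 8/109 40/377 -672/41093 -2852/41093 -8 -6 W
2 20/229 4/29 -168/6641 -626/6641 -7 -6 N
3 40/313 40/493 3600/154309 -2660/154309 -7 -7 E
4 10/89 5/64 195/11392 -125/5696 -6 -7 S
5 8/97 40/317 -672/30749 -2612/30749 -6 -6 W
6 20/197 4/25 -144/4925 -538/4925 -5 -6 N
final -5 -7 E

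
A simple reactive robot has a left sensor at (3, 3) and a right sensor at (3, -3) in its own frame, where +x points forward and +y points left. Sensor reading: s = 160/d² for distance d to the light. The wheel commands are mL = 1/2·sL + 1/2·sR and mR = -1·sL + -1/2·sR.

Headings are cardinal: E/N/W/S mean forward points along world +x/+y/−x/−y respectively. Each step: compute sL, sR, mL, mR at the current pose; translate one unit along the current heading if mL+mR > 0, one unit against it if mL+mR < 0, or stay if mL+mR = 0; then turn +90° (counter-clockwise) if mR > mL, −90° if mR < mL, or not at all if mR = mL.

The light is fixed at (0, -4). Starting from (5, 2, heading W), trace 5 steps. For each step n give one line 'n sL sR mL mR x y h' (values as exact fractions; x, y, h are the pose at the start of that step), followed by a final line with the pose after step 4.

n=0: pose=(5,2,W); sL=160/13, sR=32/17; mL=1568/221, mR=-2928/221; mL+mR=-80/13 → advance -1; mR−mL=-4496/221 → turn -1·90°
n=1: pose=(6,2,N); sL=16/9, sR=80/81; mL=112/81, mR=-184/81; mL+mR=-8/9 → advance -1; mR−mL=-296/81 → turn -1·90°
n=2: pose=(6,1,E); sL=32/29, sR=32/17; mL=736/493, mR=-1008/493; mL+mR=-16/29 → advance -1; mR−mL=-1744/493 → turn -1·90°
n=3: pose=(5,1,S); sL=40/17, sR=20; mL=190/17, mR=-210/17; mL+mR=-20/17 → advance -1; mR−mL=-400/17 → turn -1·90°
n=4: pose=(5,2,W); sL=160/13, sR=32/17; mL=1568/221, mR=-2928/221; mL+mR=-80/13 → advance -1; mR−mL=-4496/221 → turn -1·90°

0 160/13 32/17 1568/221 -2928/221 5 2 W
1 16/9 80/81 112/81 -184/81 6 2 N
2 32/29 32/17 736/493 -1008/493 6 1 E
3 40/17 20 190/17 -210/17 5 1 S
4 160/13 32/17 1568/221 -2928/221 5 2 W
final 6 2 N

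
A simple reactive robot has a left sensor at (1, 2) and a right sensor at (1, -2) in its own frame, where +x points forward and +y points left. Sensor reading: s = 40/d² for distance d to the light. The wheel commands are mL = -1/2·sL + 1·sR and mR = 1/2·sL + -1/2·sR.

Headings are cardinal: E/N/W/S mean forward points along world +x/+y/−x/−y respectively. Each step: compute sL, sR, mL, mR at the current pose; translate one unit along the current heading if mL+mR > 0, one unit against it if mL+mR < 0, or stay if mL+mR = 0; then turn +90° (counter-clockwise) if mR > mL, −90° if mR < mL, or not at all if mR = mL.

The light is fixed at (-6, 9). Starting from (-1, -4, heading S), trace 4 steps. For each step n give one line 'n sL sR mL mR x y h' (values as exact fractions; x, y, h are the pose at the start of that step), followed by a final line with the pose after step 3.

0 8/49 8/41 228/2009 -32/2009 -1 -4 S
1 5/34 1/4 3/17 -7/136 -1 -5 W
2 40/173 8/41 564/7093 128/7093 -2 -5 N
3 20/73 4/25 42/1825 104/1825 -2 -4 E
final -1 -4 N

n=0: pose=(-1,-4,S); sL=8/49, sR=8/41; mL=228/2009, mR=-32/2009; mL+mR=4/41 → advance +1; mR−mL=-260/2009 → turn -1·90°
n=1: pose=(-1,-5,W); sL=5/34, sR=1/4; mL=3/17, mR=-7/136; mL+mR=1/8 → advance +1; mR−mL=-31/136 → turn -1·90°
n=2: pose=(-2,-5,N); sL=40/173, sR=8/41; mL=564/7093, mR=128/7093; mL+mR=4/41 → advance +1; mR−mL=-436/7093 → turn -1·90°
n=3: pose=(-2,-4,E); sL=20/73, sR=4/25; mL=42/1825, mR=104/1825; mL+mR=2/25 → advance +1; mR−mL=62/1825 → turn +1·90°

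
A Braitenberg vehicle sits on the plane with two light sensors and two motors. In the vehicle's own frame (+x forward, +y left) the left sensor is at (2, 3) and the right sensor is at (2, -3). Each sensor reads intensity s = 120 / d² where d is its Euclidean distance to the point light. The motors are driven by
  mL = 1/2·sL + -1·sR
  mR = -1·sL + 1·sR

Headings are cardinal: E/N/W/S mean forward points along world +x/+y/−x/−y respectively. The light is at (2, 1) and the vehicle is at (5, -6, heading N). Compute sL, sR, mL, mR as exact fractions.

left sensor world pos  = (2, -4); dL² = 25
right sensor world pos = (8, -4); dR² = 61
sL = 120/25 = 24/5
sR = 120/61 = 120/61
mL = 1/2·sL + -1·sR = 132/305
mR = -1·sL + 1·sR = -864/305

24/5 120/61 132/305 -864/305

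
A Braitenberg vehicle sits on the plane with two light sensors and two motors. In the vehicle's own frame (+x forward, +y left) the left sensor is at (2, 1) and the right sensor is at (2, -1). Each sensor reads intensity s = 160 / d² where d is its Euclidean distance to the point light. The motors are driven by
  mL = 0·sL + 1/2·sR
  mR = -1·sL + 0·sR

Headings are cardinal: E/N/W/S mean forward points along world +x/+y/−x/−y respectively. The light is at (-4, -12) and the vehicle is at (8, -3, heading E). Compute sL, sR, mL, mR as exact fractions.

20/37 8/13 4/13 -20/37

left sensor world pos  = (10, -2); dL² = 296
right sensor world pos = (10, -4); dR² = 260
sL = 160/296 = 20/37
sR = 160/260 = 8/13
mL = 0·sL + 1/2·sR = 4/13
mR = -1·sL + 0·sR = -20/37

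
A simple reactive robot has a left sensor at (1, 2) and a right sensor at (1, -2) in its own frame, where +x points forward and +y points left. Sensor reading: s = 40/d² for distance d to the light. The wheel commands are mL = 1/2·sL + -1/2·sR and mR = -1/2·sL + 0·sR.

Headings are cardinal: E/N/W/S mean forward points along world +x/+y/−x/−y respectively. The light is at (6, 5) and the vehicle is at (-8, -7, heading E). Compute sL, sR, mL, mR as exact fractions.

left sensor world pos  = (-7, -5); dL² = 269
right sensor world pos = (-7, -9); dR² = 365
sL = 40/269 = 40/269
sR = 40/365 = 8/73
mL = 1/2·sL + -1/2·sR = 384/19637
mR = -1/2·sL + 0·sR = -20/269

40/269 8/73 384/19637 -20/269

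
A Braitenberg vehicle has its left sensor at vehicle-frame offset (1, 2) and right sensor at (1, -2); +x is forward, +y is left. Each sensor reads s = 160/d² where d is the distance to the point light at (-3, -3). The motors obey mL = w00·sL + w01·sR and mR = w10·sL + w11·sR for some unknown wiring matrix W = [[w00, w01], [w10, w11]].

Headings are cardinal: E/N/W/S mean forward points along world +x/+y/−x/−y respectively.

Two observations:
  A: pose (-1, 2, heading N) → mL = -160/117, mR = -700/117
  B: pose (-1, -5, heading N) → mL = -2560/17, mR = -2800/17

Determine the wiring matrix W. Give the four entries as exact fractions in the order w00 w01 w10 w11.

obs A: pose=(-1,2,N) → sL=40/9, sR=40/13, mL=-160/117, mR=-700/117
obs B: pose=(-1,-5,N) → sL=160, sR=160/17, mL=-2560/17, mR=-2800/17
sensor matrix S = [[40/9, 40/13], [160, 160/17]]; det S = -896000/1989
solve [mL_A; mL_B] = S·[w00; w01] and [mR_A; mR_B] = S·[w10; w11]:
  w00 = -1, w01 = 1, w10 = -1, w11 = -1/2

-1 1 -1 -1/2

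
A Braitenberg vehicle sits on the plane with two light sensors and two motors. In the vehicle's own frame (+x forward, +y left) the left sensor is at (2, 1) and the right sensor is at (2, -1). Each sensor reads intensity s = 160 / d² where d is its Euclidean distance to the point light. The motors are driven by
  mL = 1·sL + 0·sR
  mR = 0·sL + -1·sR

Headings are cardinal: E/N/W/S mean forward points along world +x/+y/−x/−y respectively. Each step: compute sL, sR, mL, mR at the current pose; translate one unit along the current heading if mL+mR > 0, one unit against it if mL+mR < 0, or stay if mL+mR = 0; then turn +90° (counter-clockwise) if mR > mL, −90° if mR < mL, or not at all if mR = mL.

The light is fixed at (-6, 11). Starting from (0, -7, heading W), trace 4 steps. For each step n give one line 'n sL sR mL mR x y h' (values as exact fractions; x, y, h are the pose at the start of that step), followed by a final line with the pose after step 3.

0 160/377 32/61 160/377 -32/61 0 -7 W
1 40/73 1/2 40/73 -1/2 1 -7 N
2 160/337 32/81 160/337 -32/81 1 -6 E
3 80/221 16/41 80/221 -16/41 2 -6 S
final 2 -5 W

n=0: pose=(0,-7,W); sL=160/377, sR=32/61; mL=160/377, mR=-32/61; mL+mR=-2304/22997 → advance -1; mR−mL=-21824/22997 → turn -1·90°
n=1: pose=(1,-7,N); sL=40/73, sR=1/2; mL=40/73, mR=-1/2; mL+mR=7/146 → advance +1; mR−mL=-153/146 → turn -1·90°
n=2: pose=(1,-6,E); sL=160/337, sR=32/81; mL=160/337, mR=-32/81; mL+mR=2176/27297 → advance +1; mR−mL=-23744/27297 → turn -1·90°
n=3: pose=(2,-6,S); sL=80/221, sR=16/41; mL=80/221, mR=-16/41; mL+mR=-256/9061 → advance -1; mR−mL=-6816/9061 → turn -1·90°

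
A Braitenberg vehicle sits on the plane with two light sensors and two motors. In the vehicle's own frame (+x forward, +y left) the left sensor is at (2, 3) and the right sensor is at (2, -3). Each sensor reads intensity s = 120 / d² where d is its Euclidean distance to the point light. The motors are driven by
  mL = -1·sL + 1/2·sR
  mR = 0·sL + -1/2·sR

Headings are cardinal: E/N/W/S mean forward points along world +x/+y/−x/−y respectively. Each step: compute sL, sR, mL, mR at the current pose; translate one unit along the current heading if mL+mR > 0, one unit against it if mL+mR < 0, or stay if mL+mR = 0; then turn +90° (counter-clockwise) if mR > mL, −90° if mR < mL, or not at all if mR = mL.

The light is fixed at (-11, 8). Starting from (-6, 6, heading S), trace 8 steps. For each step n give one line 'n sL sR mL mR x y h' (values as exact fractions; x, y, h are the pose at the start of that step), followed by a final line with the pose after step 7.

0 3/2 6 3/2 -3 -6 6 S
1 24/5 120/13 -12/65 -60/13 -6 7 W
2 12 60/41 -462/41 -30/41 -5 7 N
3 120/41 120/17 420/697 -60/17 -5 6 W
4 15/2 6/5 -69/10 -3/5 -4 6 N
5 120/61 24/5 132/305 -12/5 -4 5 W
6 60/13 60/61 -3270/793 -30/61 -3 5 N
7 24/17 120/37 132/629 -60/37 -3 4 W
final -2 4 N

n=0: pose=(-6,6,S); sL=3/2, sR=6; mL=3/2, mR=-3; mL+mR=-3/2 → advance -1; mR−mL=-9/2 → turn -1·90°
n=1: pose=(-6,7,W); sL=24/5, sR=120/13; mL=-12/65, mR=-60/13; mL+mR=-24/5 → advance -1; mR−mL=-288/65 → turn -1·90°
n=2: pose=(-5,7,N); sL=12, sR=60/41; mL=-462/41, mR=-30/41; mL+mR=-12 → advance -1; mR−mL=432/41 → turn +1·90°
n=3: pose=(-5,6,W); sL=120/41, sR=120/17; mL=420/697, mR=-60/17; mL+mR=-120/41 → advance -1; mR−mL=-2880/697 → turn -1·90°
n=4: pose=(-4,6,N); sL=15/2, sR=6/5; mL=-69/10, mR=-3/5; mL+mR=-15/2 → advance -1; mR−mL=63/10 → turn +1·90°
n=5: pose=(-4,5,W); sL=120/61, sR=24/5; mL=132/305, mR=-12/5; mL+mR=-120/61 → advance -1; mR−mL=-864/305 → turn -1·90°
n=6: pose=(-3,5,N); sL=60/13, sR=60/61; mL=-3270/793, mR=-30/61; mL+mR=-60/13 → advance -1; mR−mL=2880/793 → turn +1·90°
n=7: pose=(-3,4,W); sL=24/17, sR=120/37; mL=132/629, mR=-60/37; mL+mR=-24/17 → advance -1; mR−mL=-1152/629 → turn -1·90°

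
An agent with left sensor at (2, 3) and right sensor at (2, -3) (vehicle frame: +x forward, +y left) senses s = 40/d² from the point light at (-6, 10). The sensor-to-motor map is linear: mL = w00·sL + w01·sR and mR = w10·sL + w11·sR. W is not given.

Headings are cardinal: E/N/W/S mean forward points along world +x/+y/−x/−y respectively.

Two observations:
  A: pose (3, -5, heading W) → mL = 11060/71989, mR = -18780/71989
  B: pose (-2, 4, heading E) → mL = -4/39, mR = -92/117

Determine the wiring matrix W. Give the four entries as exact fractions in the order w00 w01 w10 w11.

obs A: pose=(3,-5,W) → sL=40/373, sR=40/193, mL=11060/71989, mR=-18780/71989
obs B: pose=(-2,4,E) → sL=8/9, sR=40/117, mL=-4/39, mR=-92/117
sensor matrix S = [[40/373, 40/193], [8/9, 40/117]]; det S = -1242880/8422713
solve [mL_A; mL_B] = S·[w00; w01] and [mR_A; mR_B] = S·[w10; w11]:
  w00 = -1/2, w01 = 1, w10 = -1/2, w11 = -1

-1/2 1 -1/2 -1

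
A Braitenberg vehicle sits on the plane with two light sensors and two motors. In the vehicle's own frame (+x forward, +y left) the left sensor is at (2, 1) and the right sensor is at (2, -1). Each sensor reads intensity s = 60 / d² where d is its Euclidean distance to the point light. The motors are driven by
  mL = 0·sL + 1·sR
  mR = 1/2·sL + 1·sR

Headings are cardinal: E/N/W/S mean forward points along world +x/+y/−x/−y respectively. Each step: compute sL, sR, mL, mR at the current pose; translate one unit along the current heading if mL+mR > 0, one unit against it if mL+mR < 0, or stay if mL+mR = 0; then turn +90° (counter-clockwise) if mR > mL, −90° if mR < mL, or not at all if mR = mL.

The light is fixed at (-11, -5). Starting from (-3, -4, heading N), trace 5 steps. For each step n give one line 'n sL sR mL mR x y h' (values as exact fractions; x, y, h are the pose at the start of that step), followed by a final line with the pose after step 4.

n=0: pose=(-3,-4,N); sL=30/29, sR=2/3; mL=2/3, mR=103/87; mL+mR=161/87 → advance +1; mR−mL=15/29 → turn +1·90°
n=1: pose=(-3,-3,W); sL=60/37, sR=4/3; mL=4/3, mR=238/111; mL+mR=386/111 → advance +1; mR−mL=30/37 → turn +1·90°
n=2: pose=(-4,-3,S); sL=15/16, sR=5/3; mL=5/3, mR=205/96; mL+mR=365/96 → advance +1; mR−mL=15/32 → turn +1·90°
n=3: pose=(-4,-4,E); sL=12/17, sR=20/27; mL=20/27, mR=502/459; mL+mR=842/459 → advance +1; mR−mL=6/17 → turn +1·90°
n=4: pose=(-3,-4,N); sL=30/29, sR=2/3; mL=2/3, mR=103/87; mL+mR=161/87 → advance +1; mR−mL=15/29 → turn +1·90°

0 30/29 2/3 2/3 103/87 -3 -4 N
1 60/37 4/3 4/3 238/111 -3 -3 W
2 15/16 5/3 5/3 205/96 -4 -3 S
3 12/17 20/27 20/27 502/459 -4 -4 E
4 30/29 2/3 2/3 103/87 -3 -4 N
final -3 -3 W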